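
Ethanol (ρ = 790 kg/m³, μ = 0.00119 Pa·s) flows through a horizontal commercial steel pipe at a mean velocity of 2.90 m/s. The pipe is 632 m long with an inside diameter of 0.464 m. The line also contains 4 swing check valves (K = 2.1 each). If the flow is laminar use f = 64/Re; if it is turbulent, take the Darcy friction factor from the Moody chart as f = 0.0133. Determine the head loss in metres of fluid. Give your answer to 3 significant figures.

Reynolds number Re = ρVD/μ = 790 · 2.9 · 0.464 / 0.00119 = 8.933e+05.
Re > 4000 → turbulent; use the Moody-chart value f = 0.0133.
Total minor-loss coefficient ΣK = 4·2.1 = 8.4.
ΔP = [f·L/D + ΣK]·(ρV²/2) = [0.0133·632/0.464 + 8.4]·(790·2.9²/2) = [18.12 + 8.4]·3322 = 8.808e+04 Pa.
Head loss h_f = ΔP/(ρg) = 8.808e+04/(790·9.81) = 11.4 m.

h_f ≈ 11.4 m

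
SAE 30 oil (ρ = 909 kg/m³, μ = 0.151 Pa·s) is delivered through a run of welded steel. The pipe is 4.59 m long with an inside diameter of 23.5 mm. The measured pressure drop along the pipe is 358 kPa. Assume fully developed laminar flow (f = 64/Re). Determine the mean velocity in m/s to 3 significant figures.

V ≈ 8.91 m/s

For laminar flow, f = 64/Re with Re = ρVD/μ, so Darcy-Weisbach reduces to ΔP = 32μLV/D². Solving for V: V = ΔP·D²/(32μL) = 3.58e+05·(0.0235)²/(32·0.151·4.59) = 8.914 m/s.
Check: Re = ρVD/μ = 909·8.914·0.0235/0.151 = 1261 < 2300, so the laminar assumption holds.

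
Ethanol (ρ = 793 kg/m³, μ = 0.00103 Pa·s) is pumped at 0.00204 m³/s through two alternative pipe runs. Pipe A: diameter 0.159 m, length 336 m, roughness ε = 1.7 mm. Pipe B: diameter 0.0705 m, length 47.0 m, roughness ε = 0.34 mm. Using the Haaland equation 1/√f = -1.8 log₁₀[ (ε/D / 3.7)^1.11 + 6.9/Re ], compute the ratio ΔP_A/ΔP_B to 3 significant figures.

ΔP_A/ΔP_B ≈ 0.159

Pipe A: V = Q/A = 0.00204/0.01986 = 0.1027 m/s; Re = 1.258e+04; ε/D = 0.0107; Haaland → f = 0.04283; ΔP_A = f(L/D)(ρV²/2) = 378.8 Pa.
Pipe B: V = Q/A = 0.00204/0.003904 = 0.5226 m/s; Re = 2.837e+04; ε/D = 0.00482; Haaland → f = 0.03296; ΔP_B = f(L/D)(ρV²/2) = 2380 Pa.
ΔP_A/ΔP_B = 378.8/2380 = 0.159.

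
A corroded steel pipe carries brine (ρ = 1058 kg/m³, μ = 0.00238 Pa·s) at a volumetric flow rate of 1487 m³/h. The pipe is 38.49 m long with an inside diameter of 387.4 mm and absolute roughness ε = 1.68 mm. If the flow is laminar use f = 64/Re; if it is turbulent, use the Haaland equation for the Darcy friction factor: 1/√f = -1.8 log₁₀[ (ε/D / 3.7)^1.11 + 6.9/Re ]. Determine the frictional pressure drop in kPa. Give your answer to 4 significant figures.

ΔP ≈ 18.92 kPa

Q = 1487 m³/h = 1487/3600 = 0.4131 m³/s.
Cross-sectional area A = πD²/4 = π(0.3874)²/4 = 0.1179 m²; mean velocity V = Q/A = 0.4131/0.1179 = 3.504 m/s.
Reynolds number Re = ρVD/μ = 1058 · 3.504 · 0.3874 / 0.00238 = 6.035e+05.
Re > 4000 → turbulent. Relative roughness ε/D = 0.00168/0.3874 = 0.00434. Haaland: 1/√f = -1.8 log₁₀[(0.00434/3.7)^1.11 + 6.9/6.035e+05] = -1.8 log₁₀[0.000558 + 1.14e-05] = 5.84, so f = 0.02932.
Darcy-Weisbach: ΔP = f(L/D)(ρV²/2) = 0.02932·(38.49/0.3874)·(1058·3.504²/2) = 0.02932·99.35·6496 = 1.892e+04 Pa.
ΔP = 1.892e+04 Pa = 18.92 kPa.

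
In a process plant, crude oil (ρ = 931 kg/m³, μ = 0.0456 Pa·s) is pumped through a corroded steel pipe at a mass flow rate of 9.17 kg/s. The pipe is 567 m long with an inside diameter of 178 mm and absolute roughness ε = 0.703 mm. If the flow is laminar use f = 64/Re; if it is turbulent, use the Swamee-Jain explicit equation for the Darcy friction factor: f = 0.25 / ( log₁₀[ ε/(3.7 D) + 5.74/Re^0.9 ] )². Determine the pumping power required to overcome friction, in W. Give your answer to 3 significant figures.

P ≈ 102 W

A = πD²/4 = π(0.178)²/4 = 0.02488 m²; mean velocity V = ṁ/(ρA) = 9.17/(931 · 0.02488) = 0.3958 m/s.
Reynolds number Re = ρVD/μ = 931 · 0.3958 · 0.178 / 0.0456 = 1438.
Re < 2300 → laminar flow, so f = 64/Re = 64/1438 = 0.04449 (the turbulent correlation is not needed).
Darcy-Weisbach: ΔP = f(L/D)(ρV²/2) = 0.04449·(567/0.178)·(931·0.3958²/2) = 0.04449·3185·72.93 = 1.034e+04 Pa.
Q = ṁ/ρ = 9.17/931 = 0.00985 m³/s.
Pumping power P = QΔP = 0.00985·1.034e+04 = 101.8 W = 102 W.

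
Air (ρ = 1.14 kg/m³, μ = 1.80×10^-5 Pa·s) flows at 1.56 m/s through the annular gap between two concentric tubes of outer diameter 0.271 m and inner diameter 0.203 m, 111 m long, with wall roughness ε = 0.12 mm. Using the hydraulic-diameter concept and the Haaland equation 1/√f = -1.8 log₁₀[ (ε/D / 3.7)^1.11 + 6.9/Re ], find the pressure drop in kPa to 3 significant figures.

ΔP ≈ 0.0826 kPa

Hydraulic diameter D_h = 4A/P = D_o - D_i = 0.271 - 0.203 = 0.068 m.
Re = ρVD_h/μ = 1.14·1.56·0.068/1.8e-05 = 6718.
ε/D_h = 0.00012/0.068 = 0.00176; Haaland gives 1/√f = -1.8 log₁₀[0.000206+0.00103] = 5.236, so f = 0.03647.
ΔP = f(L/D_h)(ρV²/2) = 0.03647·111/0.068·1.387 = 82.58 Pa.
ΔP = 0.0826 kPa.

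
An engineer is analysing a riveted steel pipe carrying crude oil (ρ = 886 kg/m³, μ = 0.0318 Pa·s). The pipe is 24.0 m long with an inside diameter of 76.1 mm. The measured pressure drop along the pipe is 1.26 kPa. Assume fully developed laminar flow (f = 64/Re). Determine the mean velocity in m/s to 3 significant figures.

V ≈ 0.299 m/s

For laminar flow, f = 64/Re with Re = ρVD/μ, so Darcy-Weisbach reduces to ΔP = 32μLV/D². Solving for V: V = ΔP·D²/(32μL) = 1260·(0.0761)²/(32·0.0318·24) = 0.2988 m/s.
Check: Re = ρVD/μ = 886·0.2988·0.0761/0.0318 = 633.5 < 2300, so the laminar assumption holds.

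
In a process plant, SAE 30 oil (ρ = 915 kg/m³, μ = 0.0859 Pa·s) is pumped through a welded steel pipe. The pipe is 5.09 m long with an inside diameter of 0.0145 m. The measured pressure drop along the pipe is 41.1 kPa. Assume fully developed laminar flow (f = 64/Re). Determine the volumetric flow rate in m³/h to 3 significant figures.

Q ≈ 0.367 m³/h

For laminar flow, f = 64/Re with Re = ρVD/μ, so Darcy-Weisbach reduces to ΔP = 32μLV/D². Solving for V: V = ΔP·D²/(32μL) = 4.11e+04·(0.0145)²/(32·0.0859·5.09) = 0.6176 m/s.
Check: Re = ρVD/μ = 915·0.6176·0.0145/0.0859 = 95.39 < 2300, so the laminar assumption holds.
Q = V·A = 0.6176·(π/4·0.0145²) = 0.000102 m³/s = 0.367 m³/h.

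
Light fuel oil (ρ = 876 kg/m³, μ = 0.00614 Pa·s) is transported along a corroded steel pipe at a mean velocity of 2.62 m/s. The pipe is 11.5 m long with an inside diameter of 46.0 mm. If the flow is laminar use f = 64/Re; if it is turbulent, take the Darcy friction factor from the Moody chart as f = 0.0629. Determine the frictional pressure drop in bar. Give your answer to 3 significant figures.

Reynolds number Re = ρVD/μ = 876 · 2.62 · 0.046 / 0.00614 = 1.719e+04.
Re > 4000 → turbulent; use the Moody-chart value f = 0.0629.
Darcy-Weisbach: ΔP = f(L/D)(ρV²/2) = 0.0629·(11.5/0.046)·(876·2.62²/2) = 0.0629·250·3007 = 4.728e+04 Pa.
ΔP = 4.728e+04 Pa = 0.473 bar.

ΔP ≈ 0.473 bar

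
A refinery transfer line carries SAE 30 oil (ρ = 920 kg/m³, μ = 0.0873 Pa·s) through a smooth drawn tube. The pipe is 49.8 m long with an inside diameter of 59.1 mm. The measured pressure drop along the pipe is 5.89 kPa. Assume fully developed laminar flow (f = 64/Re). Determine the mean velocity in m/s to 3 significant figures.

For laminar flow, f = 64/Re with Re = ρVD/μ, so Darcy-Weisbach reduces to ΔP = 32μLV/D². Solving for V: V = ΔP·D²/(32μL) = 5890·(0.0591)²/(32·0.0873·49.8) = 0.1479 m/s.
Check: Re = ρVD/μ = 920·0.1479·0.0591/0.0873 = 92.1 < 2300, so the laminar assumption holds.

V ≈ 0.148 m/s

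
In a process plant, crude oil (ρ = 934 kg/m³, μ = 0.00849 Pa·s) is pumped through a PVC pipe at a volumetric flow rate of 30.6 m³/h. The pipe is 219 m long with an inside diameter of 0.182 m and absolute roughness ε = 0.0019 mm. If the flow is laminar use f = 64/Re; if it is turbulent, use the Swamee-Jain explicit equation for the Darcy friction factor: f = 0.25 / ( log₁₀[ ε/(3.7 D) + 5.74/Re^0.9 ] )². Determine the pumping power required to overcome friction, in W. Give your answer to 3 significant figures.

P ≈ 17.8 W

Q = 30.6 m³/h = 30.6/3600 = 0.0085 m³/s.
Cross-sectional area A = πD²/4 = π(0.182)²/4 = 0.02602 m²; mean velocity V = Q/A = 0.0085/0.02602 = 0.3267 m/s.
Reynolds number Re = ρVD/μ = 934 · 0.3267 · 0.182 / 0.00849 = 6542.
Re > 4000 → turbulent. Relative roughness ε/D = 1.9e-06/0.182 = 1.04e-05. Swamee-Jain: f = 0.25/(log₁₀[1.04e-05/3.7 + 5.74/6542^0.9])² = 0.25/(log₁₀[2.82e-06 + 0.00211])² = 0.25/(-2.675)² = 0.03495.
Darcy-Weisbach: ΔP = f(L/D)(ρV²/2) = 0.03495·(219/0.182)·(934·0.3267²/2) = 0.03495·1203·49.85 = 2096 Pa.
Pumping power P = QΔP = 0.0085·2096 = 17.82 W = 17.8 W.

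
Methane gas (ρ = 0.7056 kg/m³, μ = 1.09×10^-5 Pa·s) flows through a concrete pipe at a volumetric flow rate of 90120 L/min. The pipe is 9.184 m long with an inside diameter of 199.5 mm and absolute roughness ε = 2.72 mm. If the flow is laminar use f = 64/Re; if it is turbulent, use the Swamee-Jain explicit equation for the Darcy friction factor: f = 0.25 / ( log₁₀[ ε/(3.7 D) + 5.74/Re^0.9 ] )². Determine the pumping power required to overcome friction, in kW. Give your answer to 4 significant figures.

Q = 90120 L/min = 90120/60000 = 1.502 m³/s.
Cross-sectional area A = πD²/4 = π(0.1995)²/4 = 0.03126 m²; mean velocity V = Q/A = 1.502/0.03126 = 48.05 m/s.
Reynolds number Re = ρVD/μ = 0.7056 · 48.05 · 0.1995 / 1.09e-05 = 6.205e+05.
Re > 4000 → turbulent. Relative roughness ε/D = 0.00272/0.1995 = 0.0136. Swamee-Jain: f = 0.25/(log₁₀[0.0136/3.7 + 5.74/6.205e+05^0.9])² = 0.25/(log₁₀[0.00368 + 3.51e-05])² = 0.25/(-2.429)² = 0.04236.
Darcy-Weisbach: ΔP = f(L/D)(ρV²/2) = 0.04236·(9.184/0.1995)·(0.7056·48.05²/2) = 0.04236·46.04·814.5 = 1588 Pa.
Pumping power P = QΔP = 1.502·1588 = 2385.6 W = 2.386 kW.

P ≈ 2.386 kW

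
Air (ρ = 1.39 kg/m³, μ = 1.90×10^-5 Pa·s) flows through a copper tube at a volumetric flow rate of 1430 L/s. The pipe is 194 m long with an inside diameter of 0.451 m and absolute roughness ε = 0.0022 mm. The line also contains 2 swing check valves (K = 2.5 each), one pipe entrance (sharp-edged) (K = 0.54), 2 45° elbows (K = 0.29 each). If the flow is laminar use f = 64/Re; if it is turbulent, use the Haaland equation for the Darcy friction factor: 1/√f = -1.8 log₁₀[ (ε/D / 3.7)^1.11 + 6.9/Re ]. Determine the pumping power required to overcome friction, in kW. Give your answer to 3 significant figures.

Q = 1430 L/s = 1430/1000 = 1.43 m³/s.
Cross-sectional area A = πD²/4 = π(0.451)²/4 = 0.1598 m²; mean velocity V = Q/A = 1.43/0.1598 = 8.951 m/s.
Reynolds number Re = ρVD/μ = 1.39 · 8.951 · 0.451 / 1.9e-05 = 2.953e+05.
Re > 4000 → turbulent. Relative roughness ε/D = 2.2e-06/0.451 = 4.88e-06. Haaland: 1/√f = -1.8 log₁₀[(4.88e-06/3.7)^1.11 + 6.9/2.953e+05] = -1.8 log₁₀[2.97e-07 + 2.34e-05] = 8.327, so f = 0.01442.
Total minor-loss coefficient ΣK = 2·2.5 + 1·0.54 + 2·0.29 = 6.12.
ΔP = [f·L/D + ΣK]·(ρV²/2) = [0.01442·194/0.451 + 6.12]·(1.39·8.951²/2) = [6.204 + 6.12]·55.69 = 686.3 Pa.
Pumping power P = QΔP = 1.43·686.3 = 981.4 W = 0.981 kW.

P ≈ 0.981 kW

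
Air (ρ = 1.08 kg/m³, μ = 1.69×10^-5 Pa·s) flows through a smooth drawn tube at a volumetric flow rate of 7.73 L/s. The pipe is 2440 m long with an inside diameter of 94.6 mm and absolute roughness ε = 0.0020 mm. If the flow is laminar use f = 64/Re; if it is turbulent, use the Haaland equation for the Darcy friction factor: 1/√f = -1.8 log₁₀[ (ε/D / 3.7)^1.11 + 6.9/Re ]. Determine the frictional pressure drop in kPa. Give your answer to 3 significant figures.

Q = 7.73 L/s = 7.73/1000 = 0.00773 m³/s.
Cross-sectional area A = πD²/4 = π(0.0946)²/4 = 0.007029 m²; mean velocity V = Q/A = 0.00773/0.007029 = 1.1 m/s.
Reynolds number Re = ρVD/μ = 1.08 · 1.1 · 0.0946 / 1.69e-05 = 6649.
Re > 4000 → turbulent. Relative roughness ε/D = 2e-06/0.0946 = 2.11e-05. Haaland: 1/√f = -1.8 log₁₀[(2.11e-05/3.7)^1.11 + 6.9/6649] = -1.8 log₁₀[1.51e-06 + 0.00104] = 5.37, so f = 0.03468.
Darcy-Weisbach: ΔP = f(L/D)(ρV²/2) = 0.03468·(2440/0.0946)·(1.08·1.1²/2) = 0.03468·2.579e+04·0.6531 = 584.2 Pa.
ΔP = 584.2 Pa = 0.584 kPa.

ΔP ≈ 0.584 kPa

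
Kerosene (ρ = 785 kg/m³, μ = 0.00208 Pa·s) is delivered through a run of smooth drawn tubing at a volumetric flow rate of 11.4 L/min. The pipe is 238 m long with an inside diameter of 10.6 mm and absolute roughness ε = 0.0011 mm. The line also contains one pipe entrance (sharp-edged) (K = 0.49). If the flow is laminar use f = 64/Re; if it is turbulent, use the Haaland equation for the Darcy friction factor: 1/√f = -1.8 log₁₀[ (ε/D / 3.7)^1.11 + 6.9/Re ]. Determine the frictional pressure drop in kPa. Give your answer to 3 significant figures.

Q = 11.4 L/min = 11.4/60000 = 0.00019 m³/s.
Cross-sectional area A = πD²/4 = π(0.0106)²/4 = 8.825e-05 m²; mean velocity V = Q/A = 0.00019/8.825e-05 = 2.153 m/s.
Reynolds number Re = ρVD/μ = 785 · 2.153 · 0.0106 / 0.00208 = 8613.
Re > 4000 → turbulent. Relative roughness ε/D = 1.1e-06/0.0106 = 0.000104. Haaland: 1/√f = -1.8 log₁₀[(0.000104/3.7)^1.11 + 6.9/8613] = -1.8 log₁₀[8.85e-06 + 0.000801] = 5.565, so f = 0.03229.
Total minor-loss coefficient ΣK = 1·0.49 = 0.49.
ΔP = [f·L/D + ΣK]·(ρV²/2) = [0.03229·238/0.0106 + 0.49]·(785·2.153²/2) = [725.1 + 0.49]·1819 = 1.32e+06 Pa.
ΔP = 1.32e+06 Pa = 1320 kPa.

ΔP ≈ 1320 kPa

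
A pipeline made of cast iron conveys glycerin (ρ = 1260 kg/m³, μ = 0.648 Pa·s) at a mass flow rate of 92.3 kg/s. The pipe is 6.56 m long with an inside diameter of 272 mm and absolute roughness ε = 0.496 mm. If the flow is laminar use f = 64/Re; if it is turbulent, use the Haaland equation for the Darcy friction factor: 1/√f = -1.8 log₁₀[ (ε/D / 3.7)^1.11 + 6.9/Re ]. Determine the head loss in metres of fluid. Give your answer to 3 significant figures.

A = πD²/4 = π(0.272)²/4 = 0.05811 m²; mean velocity V = ṁ/(ρA) = 92.3/(1260 · 0.05811) = 1.261 m/s.
Reynolds number Re = ρVD/μ = 1260 · 1.261 · 0.272 / 0.648 = 666.8.
Re < 2300 → laminar flow, so f = 64/Re = 64/666.8 = 0.09599 (the turbulent correlation is not needed).
Darcy-Weisbach: ΔP = f(L/D)(ρV²/2) = 0.09599·(6.56/0.272)·(1260·1.261²/2) = 0.09599·24.12·1001 = 2318 Pa.
Head loss h_f = ΔP/(ρg) = 2318/(1260·9.81) = 0.188 m.

h_f ≈ 0.188 m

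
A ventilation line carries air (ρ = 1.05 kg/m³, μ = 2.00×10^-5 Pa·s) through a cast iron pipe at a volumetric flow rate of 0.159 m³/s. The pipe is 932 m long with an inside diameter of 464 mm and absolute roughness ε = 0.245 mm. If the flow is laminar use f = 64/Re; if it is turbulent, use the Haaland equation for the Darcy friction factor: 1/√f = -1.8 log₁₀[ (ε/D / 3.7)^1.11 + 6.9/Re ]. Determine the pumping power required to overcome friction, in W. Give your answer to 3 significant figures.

P ≈ 3.85 W

Cross-sectional area A = πD²/4 = π(0.464)²/4 = 0.1691 m²; mean velocity V = Q/A = 0.159/0.1691 = 0.9403 m/s.
Reynolds number Re = ρVD/μ = 1.05 · 0.9403 · 0.464 / 2e-05 = 2.291e+04.
Re > 4000 → turbulent. Relative roughness ε/D = 0.000245/0.464 = 0.000528. Haaland: 1/√f = -1.8 log₁₀[(0.000528/3.7)^1.11 + 6.9/2.291e+04] = -1.8 log₁₀[5.39e-05 + 0.000301] = 6.209, so f = 0.02594.
Darcy-Weisbach: ΔP = f(L/D)(ρV²/2) = 0.02594·(932/0.464)·(1.05·0.9403²/2) = 0.02594·2009·0.4642 = 24.18 Pa.
Pumping power P = QΔP = 0.159·24.18 = 3.845 W = 3.85 W.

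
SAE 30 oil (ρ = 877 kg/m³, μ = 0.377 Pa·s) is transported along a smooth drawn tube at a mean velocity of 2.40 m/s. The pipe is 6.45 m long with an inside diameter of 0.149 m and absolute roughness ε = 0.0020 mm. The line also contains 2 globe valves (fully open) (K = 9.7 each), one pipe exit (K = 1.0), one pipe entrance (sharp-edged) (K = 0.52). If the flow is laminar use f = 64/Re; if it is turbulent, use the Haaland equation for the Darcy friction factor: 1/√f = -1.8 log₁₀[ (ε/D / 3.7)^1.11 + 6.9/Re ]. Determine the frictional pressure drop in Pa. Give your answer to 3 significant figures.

ΔP ≈ 61300 Pa

Reynolds number Re = ρVD/μ = 877 · 2.4 · 0.149 / 0.377 = 831.9.
Re < 2300 → laminar flow, so f = 64/Re = 64/831.9 = 0.07694 (the turbulent correlation is not needed).
Total minor-loss coefficient ΣK = 2·9.7 + 1·1 + 1·0.52 = 20.9.
ΔP = [f·L/D + ΣK]·(ρV²/2) = [0.07694·6.45/0.149 + 20.9]·(877·2.4²/2) = [3.33 + 20.9]·2526 = 6.125e+04 Pa.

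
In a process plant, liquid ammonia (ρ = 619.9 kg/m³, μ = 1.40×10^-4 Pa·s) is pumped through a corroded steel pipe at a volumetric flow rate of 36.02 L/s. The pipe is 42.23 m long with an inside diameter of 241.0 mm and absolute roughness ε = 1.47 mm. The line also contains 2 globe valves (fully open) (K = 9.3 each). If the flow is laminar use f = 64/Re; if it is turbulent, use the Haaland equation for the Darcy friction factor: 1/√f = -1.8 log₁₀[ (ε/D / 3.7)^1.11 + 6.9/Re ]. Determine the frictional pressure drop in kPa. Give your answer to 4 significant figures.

ΔP ≈ 4.693 kPa

Q = 36.02 L/s = 36.02/1000 = 0.03602 m³/s.
Cross-sectional area A = πD²/4 = π(0.241)²/4 = 0.04562 m²; mean velocity V = Q/A = 0.03602/0.04562 = 0.7896 m/s.
Reynolds number Re = ρVD/μ = 619.9 · 0.7896 · 0.241 / 0.00014 = 8.426e+05.
Re > 4000 → turbulent. Relative roughness ε/D = 0.00147/0.241 = 0.0061. Haaland: 1/√f = -1.8 log₁₀[(0.0061/3.7)^1.11 + 6.9/8.426e+05] = -1.8 log₁₀[0.000815 + 8.19e-06] = 5.552, so f = 0.03244.
Total minor-loss coefficient ΣK = 2·9.3 = 18.6.
ΔP = [f·L/D + ΣK]·(ρV²/2) = [0.03244·42.23/0.241 + 18.6]·(619.9·0.7896²/2) = [5.684 + 18.6]·193.3 = 4693 Pa.
ΔP = 4693 Pa = 4.693 kPa.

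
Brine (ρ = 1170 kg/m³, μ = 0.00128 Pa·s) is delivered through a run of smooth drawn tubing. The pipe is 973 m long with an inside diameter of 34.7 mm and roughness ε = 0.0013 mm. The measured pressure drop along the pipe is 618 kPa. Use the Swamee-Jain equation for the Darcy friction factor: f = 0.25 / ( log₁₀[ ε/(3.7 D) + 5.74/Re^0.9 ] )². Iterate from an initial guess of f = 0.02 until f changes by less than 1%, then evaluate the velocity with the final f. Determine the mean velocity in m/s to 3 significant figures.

Rearranging Darcy-Weisbach: V = √(2·ΔP·D/(f·L·ρ)). With ε/D = 1.3e-06/0.0347 = 3.75e-05, iterate starting from f = 0.02:
  f = 0.02 → V = √(2·6.18e+05·0.0347/(0.02·973·1170)) = 1.372 m/s; Re = ρVD/μ = 4.353e+04; f → 0.02157
  f = 0.02157 → V = 1.322 m/s; Re = 4.192e+04; f → 0.02175
Converged (Δf/f < 1%). With the final f = 0.02175: V = √(2·6.18e+05·0.0347/(0.02175·973·1170)) = 1.316 m/s.

V ≈ 1.32 m/s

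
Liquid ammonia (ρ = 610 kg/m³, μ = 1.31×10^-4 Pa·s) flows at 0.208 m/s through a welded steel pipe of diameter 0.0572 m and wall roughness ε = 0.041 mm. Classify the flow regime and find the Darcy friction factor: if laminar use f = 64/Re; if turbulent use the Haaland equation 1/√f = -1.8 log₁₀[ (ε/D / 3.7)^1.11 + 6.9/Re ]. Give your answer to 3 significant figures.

Re = ρVD/μ = 610·0.208·0.0572/0.000131 = 5.54e+04.
Re > 4000 → turbulent. ε/D = 4.1e-05/0.0572 = 0.000717; Haaland: 1/√f = -1.8 log₁₀[7.56e-05 + 0.000125] = 6.657, so f = 0.02256.

f ≈ 0.0226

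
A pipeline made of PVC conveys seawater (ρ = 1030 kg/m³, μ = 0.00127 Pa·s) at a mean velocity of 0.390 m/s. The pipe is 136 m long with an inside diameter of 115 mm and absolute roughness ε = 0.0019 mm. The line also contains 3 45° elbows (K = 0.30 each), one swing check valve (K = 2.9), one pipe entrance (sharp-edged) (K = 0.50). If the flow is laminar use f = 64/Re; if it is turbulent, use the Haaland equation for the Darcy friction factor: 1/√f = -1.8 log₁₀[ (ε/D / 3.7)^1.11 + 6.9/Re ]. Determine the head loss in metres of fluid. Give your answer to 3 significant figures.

Reynolds number Re = ρVD/μ = 1030 · 0.39 · 0.115 / 0.00127 = 3.637e+04.
Re > 4000 → turbulent. Relative roughness ε/D = 1.9e-06/0.115 = 1.65e-05. Haaland: 1/√f = -1.8 log₁₀[(1.65e-05/3.7)^1.11 + 6.9/3.637e+04] = -1.8 log₁₀[1.15e-06 + 0.00019] = 6.695, so f = 0.02231.
Total minor-loss coefficient ΣK = 3·0.3 + 1·2.9 + 1·0.5 = 4.3.
ΔP = [f·L/D + ΣK]·(ρV²/2) = [0.02231·136/0.115 + 4.3]·(1030·0.39²/2) = [26.39 + 4.3]·78.33 = 2404 Pa.
Head loss h_f = ΔP/(ρg) = 2404/(1030·9.81) = 0.238 m.

h_f ≈ 0.238 m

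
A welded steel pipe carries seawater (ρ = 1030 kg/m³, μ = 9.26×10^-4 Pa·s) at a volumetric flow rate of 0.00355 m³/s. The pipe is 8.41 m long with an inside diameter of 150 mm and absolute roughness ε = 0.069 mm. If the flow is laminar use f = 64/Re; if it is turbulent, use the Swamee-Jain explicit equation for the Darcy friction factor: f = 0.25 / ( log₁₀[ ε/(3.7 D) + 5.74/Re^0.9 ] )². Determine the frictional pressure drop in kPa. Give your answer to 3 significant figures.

ΔP ≈ 0.0282 kPa

Cross-sectional area A = πD²/4 = π(0.15)²/4 = 0.01767 m²; mean velocity V = Q/A = 0.00355/0.01767 = 0.2009 m/s.
Reynolds number Re = ρVD/μ = 1030 · 0.2009 · 0.15 / 0.000926 = 3.352e+04.
Re > 4000 → turbulent. Relative roughness ε/D = 6.9e-05/0.15 = 0.00046. Swamee-Jain: f = 0.25/(log₁₀[0.00046/3.7 + 5.74/3.352e+04^0.9])² = 0.25/(log₁₀[0.000124 + 0.000485])² = 0.25/(-3.215)² = 0.02419.
Darcy-Weisbach: ΔP = f(L/D)(ρV²/2) = 0.02419·(8.41/0.15)·(1030·0.2009²/2) = 0.02419·56.07·20.78 = 28.19 Pa.
ΔP = 28.19 Pa = 0.0282 kPa.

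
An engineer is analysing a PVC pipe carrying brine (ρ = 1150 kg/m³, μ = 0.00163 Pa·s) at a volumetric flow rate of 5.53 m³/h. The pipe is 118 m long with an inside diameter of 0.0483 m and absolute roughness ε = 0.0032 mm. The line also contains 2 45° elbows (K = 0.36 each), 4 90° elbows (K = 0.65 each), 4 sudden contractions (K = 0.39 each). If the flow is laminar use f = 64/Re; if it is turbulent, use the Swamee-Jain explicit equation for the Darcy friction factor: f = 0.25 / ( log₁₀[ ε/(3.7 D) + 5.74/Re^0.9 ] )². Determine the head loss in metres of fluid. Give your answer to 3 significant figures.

Q = 5.53 m³/h = 5.53/3600 = 0.001536 m³/s.
Cross-sectional area A = πD²/4 = π(0.0483)²/4 = 0.001832 m²; mean velocity V = Q/A = 0.001536/0.001832 = 0.8384 m/s.
Reynolds number Re = ρVD/μ = 1150 · 0.8384 · 0.0483 / 0.00163 = 2.857e+04.
Re > 4000 → turbulent. Relative roughness ε/D = 3.2e-06/0.0483 = 6.63e-05. Swamee-Jain: f = 0.25/(log₁₀[6.63e-05/3.7 + 5.74/2.857e+04^0.9])² = 0.25/(log₁₀[1.79e-05 + 0.000561])² = 0.25/(-3.238)² = 0.02385.
Total minor-loss coefficient ΣK = 2·0.36 + 4·0.65 + 4·0.39 = 4.88.
ΔP = [f·L/D + ΣK]·(ρV²/2) = [0.02385·118/0.0483 + 4.88]·(1150·0.8384²/2) = [58.26 + 4.88]·404.2 = 2.552e+04 Pa.
Head loss h_f = ΔP/(ρg) = 2.552e+04/(1150·9.81) = 2.26 m.

h_f ≈ 2.26 m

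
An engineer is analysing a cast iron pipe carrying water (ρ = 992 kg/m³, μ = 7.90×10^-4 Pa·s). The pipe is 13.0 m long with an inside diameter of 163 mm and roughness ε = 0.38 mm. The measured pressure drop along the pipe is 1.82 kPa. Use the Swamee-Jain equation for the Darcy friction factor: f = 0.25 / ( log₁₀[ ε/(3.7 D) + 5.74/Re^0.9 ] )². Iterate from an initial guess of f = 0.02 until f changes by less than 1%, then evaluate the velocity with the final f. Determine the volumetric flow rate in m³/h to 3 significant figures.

Rearranging Darcy-Weisbach: V = √(2·ΔP·D/(f·L·ρ)). With ε/D = 0.00038/0.163 = 0.00233, iterate starting from f = 0.02:
  f = 0.02 → V = √(2·1820·0.163/(0.02·13·992)) = 1.517 m/s; Re = ρVD/μ = 3.104e+05; f → 0.02507
  f = 0.02507 → V = 1.355 m/s; Re = 2.773e+05; f → 0.02514
Converged (Δf/f < 1%). With the final f = 0.02514: V = √(2·1820·0.163/(0.02514·13·992)) = 1.353 m/s.
Q = V·A = 1.353·(π/4·0.163²) = 0.02823 m³/s = 102 m³/h.

Q ≈ 102 m³/h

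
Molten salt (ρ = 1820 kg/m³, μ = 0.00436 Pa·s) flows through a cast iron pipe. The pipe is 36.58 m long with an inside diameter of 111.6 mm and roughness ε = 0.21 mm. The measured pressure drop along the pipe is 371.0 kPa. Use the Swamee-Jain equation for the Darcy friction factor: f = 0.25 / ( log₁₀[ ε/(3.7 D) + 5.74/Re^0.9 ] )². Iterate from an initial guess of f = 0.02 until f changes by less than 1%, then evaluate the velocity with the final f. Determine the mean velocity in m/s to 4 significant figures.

Rearranging Darcy-Weisbach: V = √(2·ΔP·D/(f·L·ρ)). With ε/D = 0.00021/0.1116 = 0.00188, iterate starting from f = 0.02:
  f = 0.02 → V = √(2·3.71e+05·0.1116/(0.02·36.58·1820)) = 7.886 m/s; Re = ρVD/μ = 3.674e+05; f → 0.0237
  f = 0.0237 → V = 7.245 m/s; Re = 3.375e+05; f → 0.02375
Converged (Δf/f < 1%). With the final f = 0.02375: V = √(2·3.71e+05·0.1116/(0.02375·36.58·1820)) = 7.237 m/s.

V ≈ 7.237 m/s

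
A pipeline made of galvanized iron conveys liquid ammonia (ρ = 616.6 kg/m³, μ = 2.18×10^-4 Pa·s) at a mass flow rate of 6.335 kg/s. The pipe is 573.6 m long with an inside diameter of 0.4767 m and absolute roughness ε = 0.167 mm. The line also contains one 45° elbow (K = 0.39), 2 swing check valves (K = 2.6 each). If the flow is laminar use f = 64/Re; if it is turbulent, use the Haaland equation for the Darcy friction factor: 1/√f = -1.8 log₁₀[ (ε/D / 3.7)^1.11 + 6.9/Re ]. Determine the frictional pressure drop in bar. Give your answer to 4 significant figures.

A = πD²/4 = π(0.4767)²/4 = 0.1785 m²; mean velocity V = ṁ/(ρA) = 6.335/(616.6 · 0.1785) = 0.05757 m/s.
Reynolds number Re = ρVD/μ = 616.6 · 0.05757 · 0.4767 / 0.000218 = 7.762e+04.
Re > 4000 → turbulent. Relative roughness ε/D = 0.000167/0.4767 = 0.00035. Haaland: 1/√f = -1.8 log₁₀[(0.00035/3.7)^1.11 + 6.9/7.762e+04] = -1.8 log₁₀[3.42e-05 + 8.89e-05] = 7.038, so f = 0.02019.
Total minor-loss coefficient ΣK = 1·0.39 + 2·2.6 = 5.59.
ΔP = [f·L/D + ΣK]·(ρV²/2) = [0.02019·573.6/0.4767 + 5.59]·(616.6·0.05757²/2) = [24.29 + 5.59]·1.022 = 30.53 Pa.
ΔP = 30.53 Pa = 3.053×10^-4 bar.

ΔP ≈ 3.053×10^-4 bar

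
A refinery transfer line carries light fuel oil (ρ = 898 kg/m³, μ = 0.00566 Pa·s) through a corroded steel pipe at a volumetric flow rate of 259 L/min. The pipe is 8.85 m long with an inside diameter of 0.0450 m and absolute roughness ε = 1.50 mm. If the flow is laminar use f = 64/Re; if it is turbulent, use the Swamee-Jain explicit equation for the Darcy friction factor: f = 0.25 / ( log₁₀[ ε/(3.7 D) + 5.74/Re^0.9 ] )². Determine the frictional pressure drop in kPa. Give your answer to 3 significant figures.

Q = 259 L/min = 259/60000 = 0.004317 m³/s.
Cross-sectional area A = πD²/4 = π(0.045)²/4 = 0.00159 m²; mean velocity V = Q/A = 0.004317/0.00159 = 2.714 m/s.
Reynolds number Re = ρVD/μ = 898 · 2.714 · 0.045 / 0.00566 = 1.938e+04.
Re > 4000 → turbulent. Relative roughness ε/D = 0.0015/0.045 = 0.0333. Swamee-Jain: f = 0.25/(log₁₀[0.0333/3.7 + 5.74/1.938e+04^0.9])² = 0.25/(log₁₀[0.00901 + 0.000795])² = 0.25/(-2.009)² = 0.06197.
Darcy-Weisbach: ΔP = f(L/D)(ρV²/2) = 0.06197·(8.85/0.045)·(898·2.714²/2) = 0.06197·196.7·3308 = 4.031e+04 Pa.
ΔP = 4.031e+04 Pa = 40.3 kPa.

ΔP ≈ 40.3 kPa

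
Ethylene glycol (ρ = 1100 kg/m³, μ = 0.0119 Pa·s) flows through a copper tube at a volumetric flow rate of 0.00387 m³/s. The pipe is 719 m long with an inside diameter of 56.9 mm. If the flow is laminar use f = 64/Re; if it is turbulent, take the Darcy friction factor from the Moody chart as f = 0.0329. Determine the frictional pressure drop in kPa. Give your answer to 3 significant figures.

ΔP ≈ 530 kPa

Cross-sectional area A = πD²/4 = π(0.0569)²/4 = 0.002543 m²; mean velocity V = Q/A = 0.00387/0.002543 = 1.522 m/s.
Reynolds number Re = ρVD/μ = 1100 · 1.522 · 0.0569 / 0.0119 = 8005.
Re > 4000 → turbulent; use the Moody-chart value f = 0.0329.
Darcy-Weisbach: ΔP = f(L/D)(ρV²/2) = 0.0329·(719/0.0569)·(1100·1.522²/2) = 0.0329·1.264e+04·1274 = 5.296e+05 Pa.
ΔP = 5.296e+05 Pa = 530 kPa.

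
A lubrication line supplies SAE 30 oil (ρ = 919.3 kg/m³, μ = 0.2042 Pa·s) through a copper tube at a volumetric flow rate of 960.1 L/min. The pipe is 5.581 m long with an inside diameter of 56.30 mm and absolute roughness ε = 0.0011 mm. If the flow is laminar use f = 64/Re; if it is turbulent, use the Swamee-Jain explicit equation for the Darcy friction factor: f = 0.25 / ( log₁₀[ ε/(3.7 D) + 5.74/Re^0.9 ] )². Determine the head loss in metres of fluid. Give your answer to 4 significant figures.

Q = 960.1 L/min = 960.1/60000 = 0.016 m³/s.
Cross-sectional area A = πD²/4 = π(0.0563)²/4 = 0.002489 m²; mean velocity V = Q/A = 0.016/0.002489 = 6.428 m/s.
Reynolds number Re = ρVD/μ = 919.3 · 6.428 · 0.0563 / 0.204 = 1629.
Re < 2300 → laminar flow, so f = 64/Re = 64/1629 = 0.03928 (the turbulent correlation is not needed).
Darcy-Weisbach: ΔP = f(L/D)(ρV²/2) = 0.03928·(5.581/0.0563)·(919.3·6.428²/2) = 0.03928·99.13·1.899e+04 = 7.395e+04 Pa.
Head loss h_f = ΔP/(ρg) = 7.395e+04/(919.3·9.81) = 8.200 m.

h_f ≈ 8.200 m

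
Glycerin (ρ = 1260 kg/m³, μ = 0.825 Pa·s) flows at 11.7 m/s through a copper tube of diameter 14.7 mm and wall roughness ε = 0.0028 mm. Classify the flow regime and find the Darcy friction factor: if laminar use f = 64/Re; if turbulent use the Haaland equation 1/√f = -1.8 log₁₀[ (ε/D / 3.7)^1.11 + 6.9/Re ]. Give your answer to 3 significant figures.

Re = ρVD/μ = 1260·11.7·0.0147/0.825 = 262.7.
Re < 2300 → laminar, so f = 64/Re = 0.2436 (roughness is irrelevant in laminar flow).

f ≈ 0.244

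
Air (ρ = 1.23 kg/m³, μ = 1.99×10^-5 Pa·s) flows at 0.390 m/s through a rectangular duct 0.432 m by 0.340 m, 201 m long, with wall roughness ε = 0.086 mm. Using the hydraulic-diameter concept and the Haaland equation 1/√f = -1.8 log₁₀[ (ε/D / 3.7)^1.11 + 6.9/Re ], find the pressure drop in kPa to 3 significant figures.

Hydraulic diameter D_h = 4A/P = 4·(0.432·0.34)/(2·(0.432+0.34)) = 0.5875/1.544 = 0.3805 m.
Re = ρVD_h/μ = 1.23·0.39·0.3805/1.99e-05 = 9173.
ε/D_h = 8.6e-05/0.3805 = 0.000226; Haaland gives 1/√f = -1.8 log₁₀[2.1e-05+0.000752] = 5.601, so f = 0.03188.
ΔP = f(L/D_h)(ρV²/2) = 0.03188·201/0.3805·0.09354 = 1.575 Pa.
ΔP = 0.00158 kPa.

ΔP ≈ 0.00158 kPa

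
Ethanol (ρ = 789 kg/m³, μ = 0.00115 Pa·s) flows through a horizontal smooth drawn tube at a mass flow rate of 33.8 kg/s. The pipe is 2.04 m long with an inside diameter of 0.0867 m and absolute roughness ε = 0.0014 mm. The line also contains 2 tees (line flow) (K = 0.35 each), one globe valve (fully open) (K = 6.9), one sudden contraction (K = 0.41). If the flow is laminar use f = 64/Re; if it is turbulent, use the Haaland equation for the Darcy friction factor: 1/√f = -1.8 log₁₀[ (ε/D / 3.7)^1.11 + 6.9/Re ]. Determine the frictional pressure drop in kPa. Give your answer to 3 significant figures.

ΔP ≈ 173 kPa

A = πD²/4 = π(0.0867)²/4 = 0.005904 m²; mean velocity V = ṁ/(ρA) = 33.8/(789 · 0.005904) = 7.256 m/s.
Reynolds number Re = ρVD/μ = 789 · 7.256 · 0.0867 / 0.00115 = 4.316e+05.
Re > 4000 → turbulent. Relative roughness ε/D = 1.4e-06/0.0867 = 1.61e-05. Haaland: 1/√f = -1.8 log₁₀[(1.61e-05/3.7)^1.11 + 6.9/4.316e+05] = -1.8 log₁₀[1.12e-06 + 1.6e-05] = 8.58, so f = 0.01358.
Total minor-loss coefficient ΣK = 2·0.35 + 1·6.9 + 1·0.41 = 8.01.
ΔP = [f·L/D + ΣK]·(ρV²/2) = [0.01358·2.04/0.0867 + 8.01]·(789·7.256²/2) = [0.3196 + 8.01]·2.077e+04 = 1.73e+05 Pa.
ΔP = 1.73e+05 Pa = 173 kPa.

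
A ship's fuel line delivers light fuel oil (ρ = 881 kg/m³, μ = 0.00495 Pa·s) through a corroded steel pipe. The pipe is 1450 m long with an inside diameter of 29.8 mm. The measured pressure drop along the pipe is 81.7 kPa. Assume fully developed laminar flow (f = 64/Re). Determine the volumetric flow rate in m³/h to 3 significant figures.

Q ≈ 0.793 m³/h

For laminar flow, f = 64/Re with Re = ρVD/μ, so Darcy-Weisbach reduces to ΔP = 32μLV/D². Solving for V: V = ΔP·D²/(32μL) = 8.17e+04·(0.0298)²/(32·0.00495·1450) = 0.3159 m/s.
Check: Re = ρVD/μ = 881·0.3159·0.0298/0.00495 = 1675 < 2300, so the laminar assumption holds.
Q = V·A = 0.3159·(π/4·0.0298²) = 0.0002203 m³/s = 0.793 m³/h.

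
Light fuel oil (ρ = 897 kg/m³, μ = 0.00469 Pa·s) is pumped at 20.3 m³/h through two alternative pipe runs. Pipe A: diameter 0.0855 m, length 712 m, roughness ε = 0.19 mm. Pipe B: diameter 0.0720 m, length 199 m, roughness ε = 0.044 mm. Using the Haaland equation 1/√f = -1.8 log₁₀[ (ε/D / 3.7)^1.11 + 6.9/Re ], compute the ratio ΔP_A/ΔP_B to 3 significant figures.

ΔP_A/ΔP_B ≈ 1.73

Pipe A: V = Q/A = 0.005639/0.005741 = 0.9821 m/s; Re = 1.606e+04; ε/D = 0.00222; Haaland → f = 0.03095; ΔP_A = f(L/D)(ρV²/2) = 1.115e+05 Pa.
Pipe B: V = Q/A = 0.005639/0.004072 = 1.385 m/s; Re = 1.907e+04; ε/D = 0.000611; Haaland → f = 0.02715; ΔP_B = f(L/D)(ρV²/2) = 6.456e+04 Pa.
ΔP_A/ΔP_B = 1.115e+05/6.456e+04 = 1.73.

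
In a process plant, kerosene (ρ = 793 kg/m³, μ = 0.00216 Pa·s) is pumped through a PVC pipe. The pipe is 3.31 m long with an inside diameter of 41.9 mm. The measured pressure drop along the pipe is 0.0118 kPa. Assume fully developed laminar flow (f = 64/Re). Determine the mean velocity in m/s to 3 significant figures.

V ≈ 0.0905 m/s

For laminar flow, f = 64/Re with Re = ρVD/μ, so Darcy-Weisbach reduces to ΔP = 32μLV/D². Solving for V: V = ΔP·D²/(32μL) = 11.8·(0.0419)²/(32·0.00216·3.31) = 0.09055 m/s.
Check: Re = ρVD/μ = 793·0.09055·0.0419/0.00216 = 1393 < 2300, so the laminar assumption holds.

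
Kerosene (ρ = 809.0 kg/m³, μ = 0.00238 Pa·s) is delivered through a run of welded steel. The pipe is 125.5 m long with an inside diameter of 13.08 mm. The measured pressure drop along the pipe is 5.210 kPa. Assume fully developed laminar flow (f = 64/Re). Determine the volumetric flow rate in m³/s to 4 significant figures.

Q ≈ 1.253×10^-5 m³/s

For laminar flow, f = 64/Re with Re = ρVD/μ, so Darcy-Weisbach reduces to ΔP = 32μLV/D². Solving for V: V = ΔP·D²/(32μL) = 5210·(0.01308)²/(32·0.00238·125.5) = 0.09326 m/s.
Check: Re = ρVD/μ = 809·0.09326·0.01308/0.00238 = 414.6 < 2300, so the laminar assumption holds.
Q = V·A = 0.09326·(π/4·0.01308²) = 1.253e-05 m³/s = 1.253×10^-5 m³/s.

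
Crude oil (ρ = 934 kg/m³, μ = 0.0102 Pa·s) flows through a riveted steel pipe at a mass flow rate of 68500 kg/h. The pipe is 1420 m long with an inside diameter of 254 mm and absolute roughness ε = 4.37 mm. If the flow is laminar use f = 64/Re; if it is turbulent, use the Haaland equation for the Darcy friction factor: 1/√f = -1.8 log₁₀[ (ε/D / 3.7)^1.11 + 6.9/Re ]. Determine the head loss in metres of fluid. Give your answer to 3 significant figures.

ṁ = 68500 kg/h = 68500/3600 = 19.03 kg/s.
A = πD²/4 = π(0.254)²/4 = 0.05067 m²; mean velocity V = ṁ/(ρA) = 19.03/(934 · 0.05067) = 0.4021 m/s.
Reynolds number Re = ρVD/μ = 934 · 0.4021 · 0.254 / 0.0102 = 9351.
Re > 4000 → turbulent. Relative roughness ε/D = 0.00437/0.254 = 0.0172. Haaland: 1/√f = -1.8 log₁₀[(0.0172/3.7)^1.11 + 6.9/9351] = -1.8 log₁₀[0.00258 + 0.000738] = 4.464, so f = 0.05019.
Darcy-Weisbach: ΔP = f(L/D)(ρV²/2) = 0.05019·(1420/0.254)·(934·0.4021²/2) = 0.05019·5591·75.49 = 2.118e+04 Pa.
Head loss h_f = ΔP/(ρg) = 2.118e+04/(934·9.81) = 2.31 m.

h_f ≈ 2.31 m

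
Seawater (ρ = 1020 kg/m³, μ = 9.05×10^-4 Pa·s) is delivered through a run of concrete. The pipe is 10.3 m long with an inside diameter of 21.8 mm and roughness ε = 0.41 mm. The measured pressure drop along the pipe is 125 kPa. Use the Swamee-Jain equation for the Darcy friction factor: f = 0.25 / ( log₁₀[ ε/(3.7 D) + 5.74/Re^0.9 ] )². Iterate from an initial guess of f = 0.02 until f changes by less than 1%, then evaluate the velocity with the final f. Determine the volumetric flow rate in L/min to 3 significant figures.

Rearranging Darcy-Weisbach: V = √(2·ΔP·D/(f·L·ρ)). With ε/D = 0.00041/0.0218 = 0.0188, iterate starting from f = 0.02:
  f = 0.02 → V = √(2·1.25e+05·0.0218/(0.02·10.3·1020)) = 5.093 m/s; Re = ρVD/μ = 1.251e+05; f → 0.04803
  f = 0.04803 → V = 3.286 m/s; Re = 8.074e+04; f → 0.04828
Converged (Δf/f < 1%). With the final f = 0.04828: V = √(2·1.25e+05·0.0218/(0.04828·10.3·1020)) = 3.278 m/s.
Q = V·A = 3.278·(π/4·0.0218²) = 0.001223 m³/s = 73.4 L/min.

Q ≈ 73.4 L/min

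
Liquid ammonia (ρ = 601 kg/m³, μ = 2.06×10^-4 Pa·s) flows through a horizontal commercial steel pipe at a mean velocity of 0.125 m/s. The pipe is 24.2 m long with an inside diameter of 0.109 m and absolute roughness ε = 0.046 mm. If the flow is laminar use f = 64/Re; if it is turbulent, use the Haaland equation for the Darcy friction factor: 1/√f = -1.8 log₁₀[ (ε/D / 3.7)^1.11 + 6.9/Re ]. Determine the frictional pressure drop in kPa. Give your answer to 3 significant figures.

Reynolds number Re = ρVD/μ = 601 · 0.125 · 0.109 / 0.000206 = 3.975e+04.
Re > 4000 → turbulent. Relative roughness ε/D = 4.6e-05/0.109 = 0.000422. Haaland: 1/√f = -1.8 log₁₀[(0.000422/3.7)^1.11 + 6.9/3.975e+04] = -1.8 log₁₀[4.2e-05 + 0.000174] = 6.599, so f = 0.02296.
Darcy-Weisbach: ΔP = f(L/D)(ρV²/2) = 0.02296·(24.2/0.109)·(601·0.125²/2) = 0.02296·222·4.695 = 23.94 Pa.
ΔP = 23.94 Pa = 0.0239 kPa.

ΔP ≈ 0.0239 kPa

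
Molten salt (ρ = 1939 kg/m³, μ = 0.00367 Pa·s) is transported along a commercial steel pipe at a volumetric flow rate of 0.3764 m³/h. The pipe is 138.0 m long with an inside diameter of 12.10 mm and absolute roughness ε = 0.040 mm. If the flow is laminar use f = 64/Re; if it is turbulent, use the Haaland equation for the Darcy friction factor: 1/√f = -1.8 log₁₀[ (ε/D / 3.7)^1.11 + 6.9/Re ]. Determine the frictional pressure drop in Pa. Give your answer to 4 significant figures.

ΔP ≈ 360900 Pa

Q = 0.3764 m³/h = 0.3764/3600 = 0.0001046 m³/s.
Cross-sectional area A = πD²/4 = π(0.0121)²/4 = 0.000115 m²; mean velocity V = Q/A = 0.0001046/0.000115 = 0.9093 m/s.
Reynolds number Re = ρVD/μ = 1939 · 0.9093 · 0.0121 / 0.00367 = 5813.
Re > 4000 → turbulent. Relative roughness ε/D = 4e-05/0.0121 = 0.00331. Haaland: 1/√f = -1.8 log₁₀[(0.00331/3.7)^1.11 + 6.9/5813] = -1.8 log₁₀[0.000413 + 0.00119] = 5.033, so f = 0.03948.
Darcy-Weisbach: ΔP = f(L/D)(ρV²/2) = 0.03948·(138/0.0121)·(1939·0.9093²/2) = 0.03948·1.14e+04·801.5 = 3.609e+05 Pa.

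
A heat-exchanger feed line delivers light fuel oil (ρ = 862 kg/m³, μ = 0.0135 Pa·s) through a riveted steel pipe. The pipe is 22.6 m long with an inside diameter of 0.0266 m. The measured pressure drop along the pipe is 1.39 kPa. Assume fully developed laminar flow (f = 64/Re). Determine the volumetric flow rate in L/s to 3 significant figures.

Q ≈ 0.0560 L/s

For laminar flow, f = 64/Re with Re = ρVD/μ, so Darcy-Weisbach reduces to ΔP = 32μLV/D². Solving for V: V = ΔP·D²/(32μL) = 1390·(0.0266)²/(32·0.0135·22.6) = 0.1007 m/s.
Check: Re = ρVD/μ = 862·0.1007·0.0266/0.0135 = 171.1 < 2300, so the laminar assumption holds.
Q = V·A = 0.1007·(π/4·0.0266²) = 5.598e-05 m³/s = 0.0560 L/s.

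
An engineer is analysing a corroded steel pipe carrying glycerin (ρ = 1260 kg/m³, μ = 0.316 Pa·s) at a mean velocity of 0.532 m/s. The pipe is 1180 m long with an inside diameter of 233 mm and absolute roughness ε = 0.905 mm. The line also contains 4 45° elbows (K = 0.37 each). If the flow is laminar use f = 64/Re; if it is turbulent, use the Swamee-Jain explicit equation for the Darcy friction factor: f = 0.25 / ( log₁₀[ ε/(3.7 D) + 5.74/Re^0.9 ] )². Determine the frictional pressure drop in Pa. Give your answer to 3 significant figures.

Reynolds number Re = ρVD/μ = 1260 · 0.532 · 0.233 / 0.316 = 494.3.
Re < 2300 → laminar flow, so f = 64/Re = 64/494.3 = 0.1295 (the turbulent correlation is not needed).
Total minor-loss coefficient ΣK = 4·0.37 = 1.48.
ΔP = [f·L/D + ΣK]·(ρV²/2) = [0.1295·1180/0.233 + 1.48]·(1260·0.532²/2) = [655.8 + 1.48]·178.3 = 1.172e+05 Pa.

ΔP ≈ 117000 Pa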